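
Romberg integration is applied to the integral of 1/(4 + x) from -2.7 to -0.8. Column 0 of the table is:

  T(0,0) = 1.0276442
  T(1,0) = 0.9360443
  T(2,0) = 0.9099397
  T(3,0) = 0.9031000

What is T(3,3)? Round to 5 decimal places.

T(1,1) = (4·0.9360443 − 1.0276442) / 3 = 0.9055110
T(2,1) = (4·0.9099397 − 0.9360443) / 3 = 0.9012382
T(3,1) = (4·0.9031000 − 0.9099397) / 3 = 0.9008201
T(2,2) = (16·0.9012382 − 0.9055110) / 15 = 0.9009533
T(3,2) = 0.9008201 + (0.9008201 − 0.9012382)/15 = 0.9007922
T(3,3) = 0.9007922 + (0.9007922 − 0.9009533)/63 = 0.9007896

0.90079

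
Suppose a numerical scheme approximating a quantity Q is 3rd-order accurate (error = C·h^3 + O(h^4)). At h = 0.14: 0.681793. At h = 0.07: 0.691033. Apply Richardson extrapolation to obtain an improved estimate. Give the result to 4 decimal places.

The leading error scales as h^3; refining by a factor of 2 reduces it by 2^3 = 8.
Extrapolated value = (8·A(h/2) − A(h)) / (8 − 1)
= (8·0.691033 − 0.681793) / 7
= 4.846471 / 7 = 0.692353

0.6924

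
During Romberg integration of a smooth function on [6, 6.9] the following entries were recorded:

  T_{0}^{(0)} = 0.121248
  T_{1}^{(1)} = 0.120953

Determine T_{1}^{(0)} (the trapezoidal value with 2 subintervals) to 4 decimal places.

From T_{1}^{(1)} = (4·T_{1}^{(0)} − T_{0}^{(0)})/3, solve for T_{1}^{(0)}:
4·T_{1}^{(0)} = 3·0.120953 + 0.121248 = 0.484107
T_{1}^{(0)} = 0.121027

0.1210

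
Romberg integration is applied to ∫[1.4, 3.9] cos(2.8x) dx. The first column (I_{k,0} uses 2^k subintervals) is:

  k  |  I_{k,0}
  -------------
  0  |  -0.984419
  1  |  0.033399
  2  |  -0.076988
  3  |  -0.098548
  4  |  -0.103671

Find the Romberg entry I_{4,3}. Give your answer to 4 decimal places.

I_{2,1} = (4·(-0.076988) − 0.033399) / 3 = -0.113784
I_{3,1} = -0.098548 + (-0.098548 − (-0.076988))/3 = -0.105735
I_{4,1} = -0.103671 + (-0.103671 − (-0.098548))/3 = -0.105379
I_{3,2} = (16·(-0.105735) − (-0.113784)) / 15 = -0.105198
I_{4,2} = (16·(-0.105379) − (-0.105735)) / 15 = -0.105355
I_{4,3} = -0.105355 + (-0.105355 − (-0.105198))/63 = -0.105357

-0.1054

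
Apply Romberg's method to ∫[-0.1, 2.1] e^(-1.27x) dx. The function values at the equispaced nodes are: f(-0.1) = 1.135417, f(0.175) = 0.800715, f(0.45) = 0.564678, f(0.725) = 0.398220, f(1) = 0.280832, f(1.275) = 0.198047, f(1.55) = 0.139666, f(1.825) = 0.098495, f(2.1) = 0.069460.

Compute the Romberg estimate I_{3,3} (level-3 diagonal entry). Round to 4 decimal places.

I_{0,0} (trapezoid, 1 panel, h=2.2000): 1.325365
I_{1,0} (trapezoid, 2 panels, h=1.1000): 0.971598
I_{2,0} (trapezoid, 4 panels, h=0.5500): 0.873188
I_{3,0} (trapezoid, 8 panels, h=0.2750): 0.847850
I_{1,1} = 0.971598 + (0.971598 − 1.325365)/3 = 0.853676
I_{2,1} = 0.873188 + (0.873188 − 0.971598)/3 = 0.840385
I_{3,1} = 0.847850 + (0.847850 − 0.873188)/3 = 0.839404
I_{2,2} = 0.840385 + (0.840385 − 0.853676)/15 = 0.839499
I_{3,2} = 0.839404 + (0.839404 − 0.840385)/15 = 0.839339
I_{3,3} = 0.839339 + (0.839339 − 0.839499)/63 = 0.839336

0.8393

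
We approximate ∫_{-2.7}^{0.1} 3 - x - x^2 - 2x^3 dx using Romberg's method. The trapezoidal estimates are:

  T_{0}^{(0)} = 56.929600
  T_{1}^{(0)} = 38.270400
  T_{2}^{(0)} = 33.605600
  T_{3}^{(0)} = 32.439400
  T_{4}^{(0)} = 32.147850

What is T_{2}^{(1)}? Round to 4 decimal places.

32.0507

Richardson extrapolation on the trapezoidal column (denominator 4−1=3):
T_{2}^{(1)} = (4·33.605600 − 38.270400) / 3 = 32.050667
(Column j=1 coincides with Simpson's rule on the same nodes.)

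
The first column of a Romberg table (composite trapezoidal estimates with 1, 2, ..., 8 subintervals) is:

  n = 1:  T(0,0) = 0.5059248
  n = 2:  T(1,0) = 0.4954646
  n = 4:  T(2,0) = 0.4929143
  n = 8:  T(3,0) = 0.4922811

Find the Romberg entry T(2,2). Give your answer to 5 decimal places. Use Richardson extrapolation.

0.49207

Richardson extrapolation on the trapezoidal column (denominator 4−1=3):
T(1,1) = 0.4954646 + (0.4954646 − 0.5059248)/3 = 0.4919779
T(2,1) = 0.4929143 + (0.4929143 − 0.4954646)/3 = 0.4920642
T(2,2) = (16·0.4920642 − 0.4919779) / 15 = 0.4920700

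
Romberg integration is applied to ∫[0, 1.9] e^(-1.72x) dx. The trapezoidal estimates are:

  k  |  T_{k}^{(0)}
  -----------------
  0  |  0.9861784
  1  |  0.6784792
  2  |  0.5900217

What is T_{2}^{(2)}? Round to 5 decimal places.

Richardson extrapolation on the trapezoidal column (denominator 4−1=3):
T_{1}^{(1)} = (4·0.6784792 − 0.9861784) / 3 = 0.5759128
T_{2}^{(1)} = 0.5900217 + (0.5900217 − 0.6784792)/3 = 0.5605359
T_{2}^{(2)} = (16·0.5605359 − 0.5759128) / 15 = 0.5595108

0.55951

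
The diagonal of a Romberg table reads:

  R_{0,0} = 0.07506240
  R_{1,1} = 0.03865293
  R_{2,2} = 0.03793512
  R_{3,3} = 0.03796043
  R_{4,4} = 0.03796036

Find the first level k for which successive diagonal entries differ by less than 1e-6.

k = 4

|R_{1,1} − R_{0,0}| = 0.03640947 ≥ 1e-6
|R_{2,2} − R_{1,1}| = 0.00071781 ≥ 1e-6
|R_{3,3} − R_{2,2}| = 0.00002531 ≥ 1e-6
|R_{4,4} − R_{3,3}| = 0.00000007 < 1e-6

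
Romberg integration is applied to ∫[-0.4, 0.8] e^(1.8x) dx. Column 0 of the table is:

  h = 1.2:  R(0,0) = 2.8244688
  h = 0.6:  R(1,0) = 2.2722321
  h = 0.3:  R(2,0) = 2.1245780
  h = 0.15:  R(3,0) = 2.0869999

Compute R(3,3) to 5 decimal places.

2.07441

R(1,1) = 2.2722321 + (2.2722321 − 2.8244688)/3 = 2.0881532
R(2,1) = 2.1245780 + (2.1245780 − 2.2722321)/3 = 2.0753600
R(3,1) = (4·2.0869999 − 2.1245780) / 3 = 2.0744739
R(2,2) = 2.0753600 + (2.0753600 − 2.0881532)/15 = 2.0745071
R(3,2) = 2.0744739 + (2.0744739 − 2.0753600)/15 = 2.0744148
R(3,3) = (64·2.0744148 − 2.0745071) / 63 = 2.0744133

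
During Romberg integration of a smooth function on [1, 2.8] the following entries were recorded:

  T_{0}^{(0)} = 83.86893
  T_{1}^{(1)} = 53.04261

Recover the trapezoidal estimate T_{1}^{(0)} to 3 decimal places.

From T_{1}^{(1)} = (4·T_{1}^{(0)} − T_{0}^{(0)})/3, solve for T_{1}^{(0)}:
4·T_{1}^{(0)} = 3·53.04261 + 83.86893 = 242.99676
T_{1}^{(0)} = 60.74919

60.749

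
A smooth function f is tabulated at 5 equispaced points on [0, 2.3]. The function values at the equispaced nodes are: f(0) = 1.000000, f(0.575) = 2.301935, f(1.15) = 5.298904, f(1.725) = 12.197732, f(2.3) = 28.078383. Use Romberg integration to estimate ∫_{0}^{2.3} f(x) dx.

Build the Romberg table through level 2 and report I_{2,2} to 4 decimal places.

I_{0,0} (trapezoid, 1 panel, h=2.3000): 33.440140
I_{1,0} (trapezoid, 2 panels, h=1.1500): 22.813810
I_{2,0} (trapezoid, 4 panels, h=0.5750): 19.744213
I_{1,1} = 22.813810 + (22.813810 − 33.440140)/3 = 19.271700
I_{2,1} = 19.744213 + (19.744213 − 22.813810)/3 = 18.721014
I_{2,2} = 18.721014 + (18.721014 − 19.271700)/15 = 18.684302

18.6843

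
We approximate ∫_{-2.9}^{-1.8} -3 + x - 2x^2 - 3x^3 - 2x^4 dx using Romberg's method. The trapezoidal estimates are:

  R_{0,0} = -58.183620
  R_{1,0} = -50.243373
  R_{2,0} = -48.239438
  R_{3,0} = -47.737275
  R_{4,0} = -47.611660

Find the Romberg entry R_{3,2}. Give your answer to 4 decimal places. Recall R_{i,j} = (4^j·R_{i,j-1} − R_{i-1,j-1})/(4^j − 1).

-47.5698

R_{2,1} = -48.239438 + (-48.239438 − (-50.243373))/3 = -47.571460
R_{3,1} = (4·(-47.737275) − (-48.239438)) / 3 = -47.569887
R_{3,2} = (16·(-47.569887) − (-47.571460)) / 15 = -47.569782
(Column j=1 coincides with Simpson's rule on the same nodes.)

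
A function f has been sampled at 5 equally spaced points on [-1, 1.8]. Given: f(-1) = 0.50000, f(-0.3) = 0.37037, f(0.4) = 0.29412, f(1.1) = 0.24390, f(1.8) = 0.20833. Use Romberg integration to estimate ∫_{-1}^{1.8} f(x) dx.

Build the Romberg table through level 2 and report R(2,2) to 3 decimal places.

R(0,0) (trapezoid, 1 panel, h=2.8000): 0.99166
R(1,0) (trapezoid, 2 panels, h=1.4000): 0.90760
R(2,0) (trapezoid, 4 panels, h=0.7000): 0.88379
R(1,1) = 0.90760 + (0.90760 − 0.99166)/3 = 0.87958
R(2,1) = 0.88379 + (0.88379 − 0.90760)/3 = 0.87585
R(2,2) = 0.87585 + (0.87585 − 0.87958)/15 = 0.87560

0.876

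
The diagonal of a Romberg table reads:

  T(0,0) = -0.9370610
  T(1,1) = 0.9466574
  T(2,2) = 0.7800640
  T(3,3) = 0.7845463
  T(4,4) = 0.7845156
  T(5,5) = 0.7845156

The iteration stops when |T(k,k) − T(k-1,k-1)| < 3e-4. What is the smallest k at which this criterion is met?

k = 4

|T(1,1) − T(0,0)| = 1.8837184 ≥ 3e-4
|T(2,2) − T(1,1)| = 0.1665934 ≥ 3e-4
|T(3,3) − T(2,2)| = 0.0044823 ≥ 3e-4
|T(4,4) − T(3,3)| = 0.0000307 < 3e-4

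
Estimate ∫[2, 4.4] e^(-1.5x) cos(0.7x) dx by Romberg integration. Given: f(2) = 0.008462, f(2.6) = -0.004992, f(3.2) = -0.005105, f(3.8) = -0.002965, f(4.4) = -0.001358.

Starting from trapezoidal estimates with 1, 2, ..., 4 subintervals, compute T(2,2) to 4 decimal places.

-0.0071

T(0,0) (trapezoid, 1 panel, h=2.4000): 0.008525
T(1,0) (trapezoid, 2 panels, h=1.2000): -0.001864
T(2,0) (trapezoid, 4 panels, h=0.6000): -0.005706
T(1,1) = -0.001864 + (-0.001864 − 0.008525)/3 = -0.005327
T(2,1) = -0.005706 + (-0.005706 − (-0.001864))/3 = -0.006987
T(2,2) = -0.006987 + (-0.006987 − (-0.005327))/15 = -0.007098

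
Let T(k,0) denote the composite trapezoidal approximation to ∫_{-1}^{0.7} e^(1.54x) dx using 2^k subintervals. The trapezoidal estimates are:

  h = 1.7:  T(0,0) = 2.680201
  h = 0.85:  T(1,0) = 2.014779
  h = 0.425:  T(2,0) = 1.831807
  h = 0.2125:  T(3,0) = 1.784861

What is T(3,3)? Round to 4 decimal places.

1.7691

T(1,1) = 2.014779 + (2.014779 − 2.680201)/3 = 1.792972
T(2,1) = 1.831807 + (1.831807 − 2.014779)/3 = 1.770816
T(3,1) = 1.784861 + (1.784861 − 1.831807)/3 = 1.769212
T(2,2) = 1.770816 + (1.770816 − 1.792972)/15 = 1.769339
T(3,2) = (16·1.769212 − 1.770816) / 15 = 1.769105
T(3,3) = (64·1.769105 − 1.769339) / 63 = 1.769101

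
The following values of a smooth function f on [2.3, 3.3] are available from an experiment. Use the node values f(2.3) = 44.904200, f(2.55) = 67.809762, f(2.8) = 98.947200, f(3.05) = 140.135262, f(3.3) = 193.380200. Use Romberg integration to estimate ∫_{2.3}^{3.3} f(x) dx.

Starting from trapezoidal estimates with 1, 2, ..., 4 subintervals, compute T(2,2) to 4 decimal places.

105.6622

T(0,0) (trapezoid, 1 panel, h=1.0000): 119.142200
T(1,0) (trapezoid, 2 panels, h=0.5000): 109.044700
T(2,0) (trapezoid, 4 panels, h=0.2500): 106.508606
T(1,1) = 109.044700 + (109.044700 − 119.142200)/3 = 105.678867
T(2,1) = 106.508606 + (106.508606 − 109.044700)/3 = 105.663241
T(2,2) = 105.663241 + (105.663241 − 105.678867)/15 = 105.662199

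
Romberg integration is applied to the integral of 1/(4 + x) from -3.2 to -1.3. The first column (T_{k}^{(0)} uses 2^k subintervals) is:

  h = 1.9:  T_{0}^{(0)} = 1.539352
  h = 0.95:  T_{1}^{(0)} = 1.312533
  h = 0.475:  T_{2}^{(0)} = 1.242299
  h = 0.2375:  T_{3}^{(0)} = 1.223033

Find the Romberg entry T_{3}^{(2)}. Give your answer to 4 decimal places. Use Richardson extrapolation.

Richardson extrapolation on the trapezoidal column (denominator 4−1=3):
T_{2}^{(1)} = 1.242299 + (1.242299 − 1.312533)/3 = 1.218888
T_{3}^{(1)} = 1.223033 + (1.223033 − 1.242299)/3 = 1.216611
T_{3}^{(2)} = 1.216611 + (1.216611 − 1.218888)/15 = 1.216459
(Column j=1 coincides with Simpson's rule on the same nodes.)

1.2165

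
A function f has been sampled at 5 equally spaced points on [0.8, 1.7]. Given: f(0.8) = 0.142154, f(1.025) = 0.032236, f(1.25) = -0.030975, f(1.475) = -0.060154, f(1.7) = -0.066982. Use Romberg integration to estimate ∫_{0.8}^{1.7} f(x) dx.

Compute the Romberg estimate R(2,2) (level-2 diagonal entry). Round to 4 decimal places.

-0.0074

R(0,0) (trapezoid, 1 panel, h=0.9000): 0.033827
R(1,0) (trapezoid, 2 panels, h=0.4500): 0.002975
R(2,0) (trapezoid, 4 panels, h=0.2250): -0.004794
R(1,1) = 0.002975 + (0.002975 − 0.033827)/3 = -0.007309
R(2,1) = -0.004794 + (-0.004794 − 0.002975)/3 = -0.007384
R(2,2) = -0.007384 + (-0.007384 − (-0.007309))/15 = -0.007389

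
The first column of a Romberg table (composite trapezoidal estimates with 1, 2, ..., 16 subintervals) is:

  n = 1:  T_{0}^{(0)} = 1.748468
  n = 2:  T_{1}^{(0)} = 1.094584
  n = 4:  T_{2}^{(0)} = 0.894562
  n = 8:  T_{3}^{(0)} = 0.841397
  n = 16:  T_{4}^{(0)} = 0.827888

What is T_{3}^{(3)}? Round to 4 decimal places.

0.8234

Richardson extrapolation on the trapezoidal column (denominator 4−1=3):
T_{1}^{(1)} = (4·1.094584 − 1.748468) / 3 = 0.876623
T_{2}^{(1)} = (4·0.894562 − 1.094584) / 3 = 0.827888
T_{3}^{(1)} = (4·0.841397 − 0.894562) / 3 = 0.823675
T_{2}^{(2)} = (16·0.827888 − 0.876623) / 15 = 0.824639
T_{3}^{(2)} = (16·0.823675 − 0.827888) / 15 = 0.823394
T_{3}^{(3)} = (64·0.823394 − 0.824639) / 63 = 0.823374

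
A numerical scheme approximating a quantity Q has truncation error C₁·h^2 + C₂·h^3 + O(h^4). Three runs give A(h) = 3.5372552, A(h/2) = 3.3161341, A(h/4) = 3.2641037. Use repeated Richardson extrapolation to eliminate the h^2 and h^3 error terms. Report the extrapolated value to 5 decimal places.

First eliminate the h^2 term (factor 2^2 = 4):
  B₁ = (4·3.3161341 − 3.5372552)/3 = 3.2424271
  B₂ = (4·3.2641037 − 3.3161341)/3 = 3.2467602
Then eliminate the h^3 term (factor 2^3 = 8):
  (8·3.2467602 − 3.2424271)/7 = 3.2473792

3.24738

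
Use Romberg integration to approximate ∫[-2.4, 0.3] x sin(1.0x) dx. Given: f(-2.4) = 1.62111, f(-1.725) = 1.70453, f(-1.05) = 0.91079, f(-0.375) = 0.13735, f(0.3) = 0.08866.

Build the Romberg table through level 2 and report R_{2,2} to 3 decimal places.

R_{0,0} (trapezoid, 1 panel, h=2.7000): 2.30819
R_{1,0} (trapezoid, 2 panels, h=1.3500): 2.38366
R_{2,0} (trapezoid, 4 panels, h=0.6750): 2.43510
R_{1,1} = 2.38366 + (2.38366 − 2.30819)/3 = 2.40882
R_{2,1} = 2.43510 + (2.43510 − 2.38366)/3 = 2.45225
R_{2,2} = 2.45225 + (2.45225 − 2.40882)/15 = 2.45515

2.455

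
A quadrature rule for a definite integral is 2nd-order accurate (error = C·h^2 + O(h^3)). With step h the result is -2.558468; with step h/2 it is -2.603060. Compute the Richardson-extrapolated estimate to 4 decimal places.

-2.6179

Extrapolated value = (4·A(h/2) − A(h)) / (4 − 1)
= (4·(-2.603060) − (-2.558468)) / 3
= -7.853772 / 3 = -2.617924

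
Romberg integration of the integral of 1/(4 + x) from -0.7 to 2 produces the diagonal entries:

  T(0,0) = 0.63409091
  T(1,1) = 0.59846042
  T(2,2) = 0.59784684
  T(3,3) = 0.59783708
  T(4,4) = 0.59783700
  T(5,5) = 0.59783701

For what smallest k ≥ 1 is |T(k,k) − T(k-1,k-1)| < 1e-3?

|T(1,1) − T(0,0)| = 0.03563049 ≥ 1e-3
|T(2,2) − T(1,1)| = 0.00061358 < 1e-3

k = 2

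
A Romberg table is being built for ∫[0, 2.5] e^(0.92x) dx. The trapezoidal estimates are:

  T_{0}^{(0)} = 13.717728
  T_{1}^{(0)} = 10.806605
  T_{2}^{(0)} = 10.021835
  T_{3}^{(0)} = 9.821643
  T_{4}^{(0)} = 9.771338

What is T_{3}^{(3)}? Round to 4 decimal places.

T_{1}^{(1)} = 10.806605 + (10.806605 − 13.717728)/3 = 9.836231
T_{2}^{(1)} = (4·10.021835 − 10.806605) / 3 = 9.760245
T_{3}^{(1)} = 9.821643 + (9.821643 − 10.021835)/3 = 9.754912
T_{2}^{(2)} = (16·9.760245 − 9.836231) / 15 = 9.755179
T_{3}^{(2)} = 9.754912 + (9.754912 − 9.760245)/15 = 9.754556
T_{3}^{(3)} = (64·9.754556 − 9.755179) / 63 = 9.754546

9.7545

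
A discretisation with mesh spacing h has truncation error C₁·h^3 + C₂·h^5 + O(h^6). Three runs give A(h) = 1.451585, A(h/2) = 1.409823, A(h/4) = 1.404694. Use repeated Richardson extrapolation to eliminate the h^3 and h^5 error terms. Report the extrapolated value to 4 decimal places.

1.4040

First eliminate the h^3 term (factor 2^3 = 8):
  B₁ = (8·1.409823 − 1.451585)/7 = 1.403857
  B₂ = (8·1.404694 − 1.409823)/7 = 1.403961
Then eliminate the h^5 term (factor 2^5 = 32):
  (32·1.403961 − 1.403857)/31 = 1.403964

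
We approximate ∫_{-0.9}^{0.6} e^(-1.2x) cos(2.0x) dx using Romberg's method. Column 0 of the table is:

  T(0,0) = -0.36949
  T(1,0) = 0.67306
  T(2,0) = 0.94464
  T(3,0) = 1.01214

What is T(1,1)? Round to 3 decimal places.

T(1,1) = (4·0.67306 − (-0.36949)) / 3 = 1.02058
(Column j=1 coincides with Simpson's rule on the same nodes.)

1.021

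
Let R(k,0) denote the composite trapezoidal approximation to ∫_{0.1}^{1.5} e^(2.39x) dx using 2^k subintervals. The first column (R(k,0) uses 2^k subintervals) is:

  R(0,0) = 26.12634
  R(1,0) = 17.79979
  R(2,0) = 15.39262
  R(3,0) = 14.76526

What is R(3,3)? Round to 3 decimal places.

14.554

Richardson extrapolation on the trapezoidal column (denominator 4−1=3):
R(1,1) = (4·17.79979 − 26.12634) / 3 = 15.02427
R(2,1) = (4·15.39262 − 17.79979) / 3 = 14.59023
R(3,1) = 14.76526 + (14.76526 − 15.39262)/3 = 14.55614
R(2,2) = 14.59023 + (14.59023 − 15.02427)/15 = 14.56129
R(3,2) = (16·14.55614 − 14.59023) / 15 = 14.55387
R(3,3) = (64·14.55387 − 14.56129) / 63 = 14.55375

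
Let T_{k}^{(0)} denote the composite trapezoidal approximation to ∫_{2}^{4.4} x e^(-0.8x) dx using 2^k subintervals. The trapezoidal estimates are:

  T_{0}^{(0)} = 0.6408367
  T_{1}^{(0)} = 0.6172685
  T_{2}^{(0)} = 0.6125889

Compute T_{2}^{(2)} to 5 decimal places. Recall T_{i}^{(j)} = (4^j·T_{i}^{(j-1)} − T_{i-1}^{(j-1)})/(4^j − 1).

0.61114

Richardson extrapolation on the trapezoidal column (denominator 4−1=3):
T_{1}^{(1)} = 0.6172685 + (0.6172685 − 0.6408367)/3 = 0.6094124
T_{2}^{(1)} = (4·0.6125889 − 0.6172685) / 3 = 0.6110290
T_{2}^{(2)} = 0.6110290 + (0.6110290 − 0.6094124)/15 = 0.6111368
(Column j=1 coincides with Simpson's rule on the same nodes.)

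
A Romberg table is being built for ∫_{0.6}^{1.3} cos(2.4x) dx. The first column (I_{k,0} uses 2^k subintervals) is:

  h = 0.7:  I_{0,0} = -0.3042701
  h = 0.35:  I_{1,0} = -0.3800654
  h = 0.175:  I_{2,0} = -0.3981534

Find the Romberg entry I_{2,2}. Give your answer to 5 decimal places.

-0.40411

I_{1,1} = -0.3800654 + (-0.3800654 − (-0.3042701))/3 = -0.4053305
I_{2,1} = -0.3981534 + (-0.3981534 − (-0.3800654))/3 = -0.4041827
I_{2,2} = (16·(-0.4041827) − (-0.4053305)) / 15 = -0.4041062
(Column j=1 coincides with Simpson's rule on the same nodes.)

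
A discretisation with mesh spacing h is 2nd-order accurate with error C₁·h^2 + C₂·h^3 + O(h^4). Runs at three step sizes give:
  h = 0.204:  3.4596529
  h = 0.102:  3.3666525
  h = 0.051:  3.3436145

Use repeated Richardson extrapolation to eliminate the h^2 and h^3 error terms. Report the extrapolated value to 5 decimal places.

First eliminate the h^2 term (factor 2^2 = 4):
  B₁ = (4·3.3666525 − 3.4596529)/3 = 3.3356524
  B₂ = (4·3.3436145 − 3.3666525)/3 = 3.3359352
Then eliminate the h^3 term (factor 2^3 = 8):
  (8·3.3359352 − 3.3356524)/7 = 3.3359756

3.33598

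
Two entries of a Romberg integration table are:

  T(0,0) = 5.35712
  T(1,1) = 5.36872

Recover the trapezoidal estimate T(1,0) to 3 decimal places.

From T(1,1) = (4·T(1,0) − T(0,0))/3, solve for T(1,0):
4·T(1,0) = 3·5.36872 + 5.35712 = 21.46328
T(1,0) = 5.36582

5.366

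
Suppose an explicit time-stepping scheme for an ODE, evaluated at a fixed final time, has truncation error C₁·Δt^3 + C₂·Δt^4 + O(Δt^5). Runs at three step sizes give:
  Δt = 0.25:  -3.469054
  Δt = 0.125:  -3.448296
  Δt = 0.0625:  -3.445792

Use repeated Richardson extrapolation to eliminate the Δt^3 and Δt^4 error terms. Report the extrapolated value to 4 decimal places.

-3.4454

First eliminate the Δt^3 term (factor 2^3 = 8):
  B₁ = (8·(-3.448296) − (-3.469054))/7 = -3.445331
  B₂ = (8·(-3.445792) − (-3.448296))/7 = -3.445434
Then eliminate the Δt^4 term (factor 2^4 = 16):
  (16·(-3.445434) − (-3.445331))/15 = -3.445441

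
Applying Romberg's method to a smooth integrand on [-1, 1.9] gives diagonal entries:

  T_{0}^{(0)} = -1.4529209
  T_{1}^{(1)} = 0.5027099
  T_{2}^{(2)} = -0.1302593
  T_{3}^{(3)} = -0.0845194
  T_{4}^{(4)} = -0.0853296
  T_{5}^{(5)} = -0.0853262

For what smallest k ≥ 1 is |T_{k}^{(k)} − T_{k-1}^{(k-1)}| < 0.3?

|T_{1}^{(1)} − T_{0}^{(0)}| = 1.9556308 ≥ 0.3
|T_{2}^{(2)} − T_{1}^{(1)}| = 0.6329692 ≥ 0.3
|T_{3}^{(3)} − T_{2}^{(2)}| = 0.0457399 < 0.3

k = 3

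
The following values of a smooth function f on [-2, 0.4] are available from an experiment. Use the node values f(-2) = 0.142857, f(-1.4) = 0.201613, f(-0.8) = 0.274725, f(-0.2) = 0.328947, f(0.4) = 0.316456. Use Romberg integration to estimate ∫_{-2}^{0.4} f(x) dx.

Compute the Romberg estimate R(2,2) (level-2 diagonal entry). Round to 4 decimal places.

R(0,0) (trapezoid, 1 panel, h=2.4000): 0.551176
R(1,0) (trapezoid, 2 panels, h=1.2000): 0.605258
R(2,0) (trapezoid, 4 panels, h=0.6000): 0.620965
R(1,1) = 0.605258 + (0.605258 − 0.551176)/3 = 0.623285
R(2,1) = 0.620965 + (0.620965 − 0.605258)/3 = 0.626201
R(2,2) = 0.626201 + (0.626201 − 0.623285)/15 = 0.626395

0.6264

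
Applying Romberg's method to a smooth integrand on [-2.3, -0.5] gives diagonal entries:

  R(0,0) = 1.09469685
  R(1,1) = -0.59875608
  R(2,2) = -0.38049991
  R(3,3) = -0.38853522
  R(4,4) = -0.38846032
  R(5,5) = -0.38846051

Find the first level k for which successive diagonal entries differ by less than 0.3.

|R(1,1) − R(0,0)| = 1.69345293 ≥ 0.3
|R(2,2) − R(1,1)| = 0.21825617 < 0.3

k = 2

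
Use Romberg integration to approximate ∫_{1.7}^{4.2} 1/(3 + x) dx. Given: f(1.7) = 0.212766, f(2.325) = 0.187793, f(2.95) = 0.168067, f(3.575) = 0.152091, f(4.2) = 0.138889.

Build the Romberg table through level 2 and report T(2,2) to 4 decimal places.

T(0,0) (trapezoid, 1 panel, h=2.5000): 0.439569
T(1,0) (trapezoid, 2 panels, h=1.2500): 0.429868
T(2,0) (trapezoid, 4 panels, h=0.6250): 0.427362
T(1,1) = 0.429868 + (0.429868 − 0.439569)/3 = 0.426634
T(2,1) = 0.427362 + (0.427362 − 0.429868)/3 = 0.426527
T(2,2) = 0.426527 + (0.426527 − 0.426634)/15 = 0.426520

0.4265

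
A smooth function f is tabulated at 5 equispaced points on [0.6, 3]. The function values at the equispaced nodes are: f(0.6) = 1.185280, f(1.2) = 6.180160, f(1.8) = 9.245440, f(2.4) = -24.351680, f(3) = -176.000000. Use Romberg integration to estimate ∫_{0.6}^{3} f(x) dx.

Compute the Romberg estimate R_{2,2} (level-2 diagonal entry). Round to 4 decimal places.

R_{0,0} (trapezoid, 1 panel, h=2.4000): -209.777664
R_{1,0} (trapezoid, 2 panels, h=1.2000): -93.794304
R_{2,0} (trapezoid, 4 panels, h=0.6000): -57.800064
R_{1,1} = -93.794304 + (-93.794304 − (-209.777664))/3 = -55.133184
R_{2,1} = -57.800064 + (-57.800064 − (-93.794304))/3 = -45.801984
R_{2,2} = -45.801984 + (-45.801984 − (-55.133184))/15 = -45.179904

-45.1799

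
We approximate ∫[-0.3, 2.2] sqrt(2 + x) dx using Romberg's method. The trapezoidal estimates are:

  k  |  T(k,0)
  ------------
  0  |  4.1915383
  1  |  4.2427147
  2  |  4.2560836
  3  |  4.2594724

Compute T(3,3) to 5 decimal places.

4.26061

Richardson extrapolation on the trapezoidal column (denominator 4−1=3):
T(1,1) = (4·4.2427147 − 4.1915383) / 3 = 4.2597735
T(2,1) = (4·4.2560836 − 4.2427147) / 3 = 4.2605399
T(3,1) = 4.2594724 + (4.2594724 − 4.2560836)/3 = 4.2606020
T(2,2) = (16·4.2605399 − 4.2597735) / 15 = 4.2605910
T(3,2) = 4.2606020 + (4.2606020 − 4.2605399)/15 = 4.2606061
T(3,3) = (64·4.2606061 − 4.2605910) / 63 = 4.2606063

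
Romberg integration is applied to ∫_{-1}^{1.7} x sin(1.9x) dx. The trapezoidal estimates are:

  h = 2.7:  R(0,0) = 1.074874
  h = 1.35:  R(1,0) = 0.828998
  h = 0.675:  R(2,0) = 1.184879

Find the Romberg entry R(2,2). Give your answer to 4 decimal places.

Richardson extrapolation on the trapezoidal column (denominator 4−1=3):
R(1,1) = (4·0.828998 − 1.074874) / 3 = 0.747039
R(2,1) = 1.184879 + (1.184879 − 0.828998)/3 = 1.303506
R(2,2) = (16·1.303506 − 0.747039) / 15 = 1.340604
(Column j=1 coincides with Simpson's rule on the same nodes.)

1.3406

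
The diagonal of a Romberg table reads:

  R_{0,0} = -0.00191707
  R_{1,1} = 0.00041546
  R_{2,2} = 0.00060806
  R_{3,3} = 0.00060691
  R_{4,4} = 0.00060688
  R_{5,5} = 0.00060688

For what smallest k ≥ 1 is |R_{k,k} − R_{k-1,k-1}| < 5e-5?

k = 3

|R_{1,1} − R_{0,0}| = 0.00233253 ≥ 5e-5
|R_{2,2} − R_{1,1}| = 0.00019260 ≥ 5e-5
|R_{3,3} − R_{2,2}| = 0.00000115 < 5e-5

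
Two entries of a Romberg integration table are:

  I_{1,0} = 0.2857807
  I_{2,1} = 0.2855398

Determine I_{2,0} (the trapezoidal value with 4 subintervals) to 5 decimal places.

0.28560

From I_{2,1} = (4·I_{2,0} − I_{1,0})/3, solve for I_{2,0}:
4·I_{2,0} = 3·0.2855398 + 0.2857807 = 1.1424001
I_{2,0} = 0.2856000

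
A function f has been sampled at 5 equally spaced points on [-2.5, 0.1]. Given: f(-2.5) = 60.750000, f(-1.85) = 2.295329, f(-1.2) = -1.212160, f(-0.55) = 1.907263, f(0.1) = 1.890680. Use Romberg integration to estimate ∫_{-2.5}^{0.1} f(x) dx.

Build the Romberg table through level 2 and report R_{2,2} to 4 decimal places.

16.1322

R_{0,0} (trapezoid, 1 panel, h=2.6000): 81.432884
R_{1,0} (trapezoid, 2 panels, h=1.3000): 39.140634
R_{2,0} (trapezoid, 4 panels, h=0.6500): 22.302002
R_{1,1} = 39.140634 + (39.140634 − 81.432884)/3 = 25.043217
R_{2,1} = 22.302002 + (22.302002 − 39.140634)/3 = 16.689125
R_{2,2} = 16.689125 + (16.689125 − 25.043217)/15 = 16.132186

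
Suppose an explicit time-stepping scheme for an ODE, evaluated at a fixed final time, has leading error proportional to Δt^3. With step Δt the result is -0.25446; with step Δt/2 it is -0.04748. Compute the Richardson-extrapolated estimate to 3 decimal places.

-0.018

The leading error scales as Δt^3; refining by a factor of 2 reduces it by 2^3 = 8.
Extrapolated value = (8·A(Δt/2) − A(Δt)) / (8 − 1)
= (8·(-0.04748) − (-0.25446)) / 7
= -0.12538 / 7 = -0.01791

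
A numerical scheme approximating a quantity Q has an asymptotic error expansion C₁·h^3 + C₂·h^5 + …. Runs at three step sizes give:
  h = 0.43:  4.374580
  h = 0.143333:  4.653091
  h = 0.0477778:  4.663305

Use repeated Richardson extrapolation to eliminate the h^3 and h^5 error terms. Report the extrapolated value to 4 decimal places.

4.6637

First eliminate the h^3 term (factor 3^3 = 27):
  B₁ = (27·4.653091 − 4.374580)/26 = 4.663803
  B₂ = (27·4.663305 − 4.653091)/26 = 4.663698
Then eliminate the h^5 term (factor 3^5 = 243):
  (243·4.663698 − 4.663803)/242 = 4.663698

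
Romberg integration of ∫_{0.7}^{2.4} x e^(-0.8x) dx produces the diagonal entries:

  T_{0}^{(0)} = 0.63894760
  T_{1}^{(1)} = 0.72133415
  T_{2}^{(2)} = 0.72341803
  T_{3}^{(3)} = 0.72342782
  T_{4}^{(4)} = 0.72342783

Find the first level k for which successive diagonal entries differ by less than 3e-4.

|T_{1}^{(1)} − T_{0}^{(0)}| = 0.08238655 ≥ 3e-4
|T_{2}^{(2)} − T_{1}^{(1)}| = 0.00208388 ≥ 3e-4
|T_{3}^{(3)} − T_{2}^{(2)}| = 0.00000979 < 3e-4

k = 3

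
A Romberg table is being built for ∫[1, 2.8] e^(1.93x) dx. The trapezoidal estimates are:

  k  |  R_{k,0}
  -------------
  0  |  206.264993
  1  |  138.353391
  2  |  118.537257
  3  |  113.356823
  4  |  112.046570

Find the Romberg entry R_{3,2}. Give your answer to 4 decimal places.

Richardson extrapolation on the trapezoidal column (denominator 4−1=3):
R_{2,1} = (4·118.537257 − 138.353391) / 3 = 111.931879
R_{3,1} = 113.356823 + (113.356823 − 118.537257)/3 = 111.630012
R_{3,2} = 111.630012 + (111.630012 − 111.931879)/15 = 111.609888

111.6099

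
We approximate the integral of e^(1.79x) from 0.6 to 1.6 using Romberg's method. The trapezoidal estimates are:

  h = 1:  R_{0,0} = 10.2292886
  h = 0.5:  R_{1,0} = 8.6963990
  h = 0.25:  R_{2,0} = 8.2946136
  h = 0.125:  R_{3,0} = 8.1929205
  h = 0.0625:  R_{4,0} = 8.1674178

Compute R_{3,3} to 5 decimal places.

8.15891

Richardson extrapolation on the trapezoidal column (denominator 4−1=3):
R_{1,1} = 8.6963990 + (8.6963990 − 10.2292886)/3 = 8.1854358
R_{2,1} = 8.2946136 + (8.2946136 − 8.6963990)/3 = 8.1606851
R_{3,1} = 8.1929205 + (8.1929205 − 8.2946136)/3 = 8.1590228
R_{2,2} = (16·8.1606851 − 8.1854358) / 15 = 8.1590351
R_{3,2} = (16·8.1590228 − 8.1606851) / 15 = 8.1589120
R_{3,3} = 8.1589120 + (8.1589120 − 8.1590351)/63 = 8.1589100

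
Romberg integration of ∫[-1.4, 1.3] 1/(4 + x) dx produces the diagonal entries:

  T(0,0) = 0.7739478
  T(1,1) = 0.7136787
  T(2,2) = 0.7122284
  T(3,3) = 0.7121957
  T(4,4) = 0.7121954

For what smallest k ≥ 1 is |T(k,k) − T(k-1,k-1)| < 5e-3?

k = 2

|T(1,1) − T(0,0)| = 0.0602691 ≥ 5e-3
|T(2,2) − T(1,1)| = 0.0014503 < 5e-3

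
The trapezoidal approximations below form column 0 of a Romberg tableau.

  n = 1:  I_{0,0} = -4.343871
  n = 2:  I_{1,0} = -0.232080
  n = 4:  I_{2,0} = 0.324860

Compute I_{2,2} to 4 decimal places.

0.4686

Richardson extrapolation on the trapezoidal column (denominator 4−1=3):
I_{1,1} = -0.232080 + (-0.232080 − (-4.343871))/3 = 1.138517
I_{2,1} = 0.324860 + (0.324860 − (-0.232080))/3 = 0.510507
I_{2,2} = 0.510507 + (0.510507 − 1.138517)/15 = 0.468640
(Column j=1 coincides with Simpson's rule on the same nodes.)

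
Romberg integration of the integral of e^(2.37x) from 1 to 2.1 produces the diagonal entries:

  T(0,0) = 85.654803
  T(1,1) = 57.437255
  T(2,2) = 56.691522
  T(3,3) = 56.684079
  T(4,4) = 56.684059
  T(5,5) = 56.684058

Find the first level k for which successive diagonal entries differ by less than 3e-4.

k = 4

|T(1,1) − T(0,0)| = 28.217548 ≥ 3e-4
|T(2,2) − T(1,1)| = 0.745733 ≥ 3e-4
|T(3,3) − T(2,2)| = 0.007443 ≥ 3e-4
|T(4,4) − T(3,3)| = 0.000020 < 3e-4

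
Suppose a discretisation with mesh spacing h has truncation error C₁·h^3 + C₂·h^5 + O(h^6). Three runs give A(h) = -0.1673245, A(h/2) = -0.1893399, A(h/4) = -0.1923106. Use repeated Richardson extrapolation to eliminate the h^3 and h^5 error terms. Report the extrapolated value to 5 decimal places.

First eliminate the h^3 term (factor 2^3 = 8):
  B₁ = (8·(-0.1893399) − (-0.1673245))/7 = -0.1924850
  B₂ = (8·(-0.1923106) − (-0.1893399))/7 = -0.1927350
Then eliminate the h^5 term (factor 2^5 = 32):
  (32·(-0.1927350) − (-0.1924850))/31 = -0.1927431

-0.19274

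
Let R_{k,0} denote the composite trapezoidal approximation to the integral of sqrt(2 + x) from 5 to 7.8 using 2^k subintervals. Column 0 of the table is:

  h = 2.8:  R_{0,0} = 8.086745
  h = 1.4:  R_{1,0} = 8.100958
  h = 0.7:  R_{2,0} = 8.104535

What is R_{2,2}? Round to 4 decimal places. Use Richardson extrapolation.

R_{1,1} = (4·8.100958 − 8.086745) / 3 = 8.105696
R_{2,1} = (4·8.104535 − 8.100958) / 3 = 8.105727
R_{2,2} = 8.105727 + (8.105727 − 8.105696)/15 = 8.105729
(Column j=1 coincides with Simpson's rule on the same nodes.)

8.1057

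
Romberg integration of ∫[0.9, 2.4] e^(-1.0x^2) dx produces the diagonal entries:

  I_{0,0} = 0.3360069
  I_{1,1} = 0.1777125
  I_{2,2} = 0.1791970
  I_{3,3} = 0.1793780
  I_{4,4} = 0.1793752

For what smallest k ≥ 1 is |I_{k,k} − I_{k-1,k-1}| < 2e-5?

|I_{1,1} − I_{0,0}| = 0.1582944 ≥ 2e-5
|I_{2,2} − I_{1,1}| = 0.0014845 ≥ 2e-5
|I_{3,3} − I_{2,2}| = 0.0001810 ≥ 2e-5
|I_{4,4} − I_{3,3}| = 0.0000028 < 2e-5

k = 4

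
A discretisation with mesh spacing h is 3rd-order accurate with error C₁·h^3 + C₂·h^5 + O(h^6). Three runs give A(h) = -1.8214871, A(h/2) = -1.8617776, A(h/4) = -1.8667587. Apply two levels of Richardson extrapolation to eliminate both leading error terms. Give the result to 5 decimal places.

First eliminate the h^3 term (factor 2^3 = 8):
  B₁ = (8·(-1.8617776) − (-1.8214871))/7 = -1.8675334
  B₂ = (8·(-1.8667587) − (-1.8617776))/7 = -1.8674703
Then eliminate the h^5 term (factor 2^5 = 32):
  (32·(-1.8674703) − (-1.8675334))/31 = -1.8674683

-1.86747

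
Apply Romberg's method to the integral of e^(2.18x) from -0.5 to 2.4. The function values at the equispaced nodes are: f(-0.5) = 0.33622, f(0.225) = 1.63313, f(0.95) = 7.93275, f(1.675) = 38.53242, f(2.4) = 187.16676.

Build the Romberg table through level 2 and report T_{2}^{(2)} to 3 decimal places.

T_{0}^{(0)} (trapezoid, 1 panel, h=2.9000): 271.87932
T_{1}^{(0)} (trapezoid, 2 panels, h=1.4500): 147.44215
T_{2}^{(0)} (trapezoid, 4 panels, h=0.7250): 102.84110
T_{1}^{(1)} = 147.44215 + (147.44215 − 271.87932)/3 = 105.96309
T_{2}^{(1)} = 102.84110 + (102.84110 − 147.44215)/3 = 87.97408
T_{2}^{(2)} = 87.97408 + (87.97408 − 105.96309)/15 = 86.77481

86.775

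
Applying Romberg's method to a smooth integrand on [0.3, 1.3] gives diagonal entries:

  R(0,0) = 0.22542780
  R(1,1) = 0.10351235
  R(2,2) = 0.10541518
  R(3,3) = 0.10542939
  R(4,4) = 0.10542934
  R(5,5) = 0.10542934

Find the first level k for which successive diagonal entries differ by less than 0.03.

|R(1,1) − R(0,0)| = 0.12191545 ≥ 0.03
|R(2,2) − R(1,1)| = 0.00190283 < 0.03

k = 2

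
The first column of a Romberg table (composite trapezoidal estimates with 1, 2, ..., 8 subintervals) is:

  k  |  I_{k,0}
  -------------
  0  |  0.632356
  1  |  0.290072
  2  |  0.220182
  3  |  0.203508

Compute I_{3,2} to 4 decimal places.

0.1980

Richardson extrapolation on the trapezoidal column (denominator 4−1=3):
I_{2,1} = (4·0.220182 − 0.290072) / 3 = 0.196885
I_{3,1} = 0.203508 + (0.203508 − 0.220182)/3 = 0.197950
I_{3,2} = (16·0.197950 − 0.196885) / 15 = 0.198021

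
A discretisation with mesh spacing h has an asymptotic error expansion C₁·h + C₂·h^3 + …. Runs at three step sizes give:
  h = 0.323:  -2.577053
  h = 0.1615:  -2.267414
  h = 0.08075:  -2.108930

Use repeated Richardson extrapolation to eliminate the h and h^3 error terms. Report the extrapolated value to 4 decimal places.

-1.9494

First eliminate the h term (factor 2^1 = 2):
  B₁ = (2·(-2.267414) − (-2.577053))/1 = -1.957775
  B₂ = (2·(-2.108930) − (-2.267414))/1 = -1.950446
Then eliminate the h^3 term (factor 2^3 = 8):
  (8·(-1.950446) − (-1.957775))/7 = -1.949399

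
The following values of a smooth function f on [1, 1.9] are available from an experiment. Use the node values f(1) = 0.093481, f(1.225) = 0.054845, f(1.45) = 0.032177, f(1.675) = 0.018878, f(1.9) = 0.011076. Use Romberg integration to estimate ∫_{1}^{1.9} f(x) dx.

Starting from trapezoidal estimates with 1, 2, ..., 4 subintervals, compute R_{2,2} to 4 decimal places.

0.0348

R_{0,0} (trapezoid, 1 panel, h=0.9000): 0.047051
R_{1,0} (trapezoid, 2 panels, h=0.4500): 0.038005
R_{2,0} (trapezoid, 4 panels, h=0.2250): 0.035590
R_{1,1} = 0.038005 + (0.038005 − 0.047051)/3 = 0.034990
R_{2,1} = 0.035590 + (0.035590 − 0.038005)/3 = 0.034785
R_{2,2} = 0.034785 + (0.034785 − 0.034990)/15 = 0.034771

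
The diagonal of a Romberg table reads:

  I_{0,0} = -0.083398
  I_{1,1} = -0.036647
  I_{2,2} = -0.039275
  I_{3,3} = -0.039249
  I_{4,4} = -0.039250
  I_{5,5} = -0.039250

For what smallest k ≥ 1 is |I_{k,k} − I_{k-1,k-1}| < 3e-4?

k = 3

|I_{1,1} − I_{0,0}| = 0.046751 ≥ 3e-4
|I_{2,2} − I_{1,1}| = 0.002628 ≥ 3e-4
|I_{3,3} − I_{2,2}| = 0.000026 < 3e-4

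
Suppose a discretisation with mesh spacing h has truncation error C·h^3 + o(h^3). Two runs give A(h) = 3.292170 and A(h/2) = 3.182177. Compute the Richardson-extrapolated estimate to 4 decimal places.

3.1665

The leading error scales as h^3; refining by a factor of 2 reduces it by 2^3 = 8.
Extrapolated value = (8·A(h/2) − A(h)) / (8 − 1)
= (8·3.182177 − 3.292170) / 7
= 22.165246 / 7 = 3.166464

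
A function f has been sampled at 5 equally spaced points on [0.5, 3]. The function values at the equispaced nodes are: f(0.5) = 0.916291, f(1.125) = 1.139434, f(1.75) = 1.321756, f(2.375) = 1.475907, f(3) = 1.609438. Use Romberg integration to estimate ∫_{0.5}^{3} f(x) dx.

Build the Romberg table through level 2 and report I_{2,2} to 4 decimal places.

3.2564

I_{0,0} (trapezoid, 1 panel, h=2.5000): 3.157161
I_{1,0} (trapezoid, 2 panels, h=1.2500): 3.230776
I_{2,0} (trapezoid, 4 panels, h=0.6250): 3.249976
I_{1,1} = 3.230776 + (3.230776 − 3.157161)/3 = 3.255314
I_{2,1} = 3.249976 + (3.249976 − 3.230776)/3 = 3.256376
I_{2,2} = 3.256376 + (3.256376 − 3.255314)/15 = 3.256447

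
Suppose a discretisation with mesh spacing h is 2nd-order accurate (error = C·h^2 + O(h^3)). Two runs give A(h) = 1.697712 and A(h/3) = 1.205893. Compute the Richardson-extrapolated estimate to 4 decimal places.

The leading error scales as h^2; refining by a factor of 3 reduces it by 3^2 = 9.
Extrapolated value = (9·A(h/3) − A(h)) / (9 − 1)
= (9·1.205893 − 1.697712) / 8
= 9.155325 / 8 = 1.144416

1.1444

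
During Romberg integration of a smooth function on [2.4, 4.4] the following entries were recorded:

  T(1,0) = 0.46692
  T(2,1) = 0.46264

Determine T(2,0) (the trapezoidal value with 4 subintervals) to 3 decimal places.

0.464

From T(2,1) = (4·T(2,0) − T(1,0))/3, solve for T(2,0):
4·T(2,0) = 3·0.46264 + 0.46692 = 1.85484
T(2,0) = 0.46371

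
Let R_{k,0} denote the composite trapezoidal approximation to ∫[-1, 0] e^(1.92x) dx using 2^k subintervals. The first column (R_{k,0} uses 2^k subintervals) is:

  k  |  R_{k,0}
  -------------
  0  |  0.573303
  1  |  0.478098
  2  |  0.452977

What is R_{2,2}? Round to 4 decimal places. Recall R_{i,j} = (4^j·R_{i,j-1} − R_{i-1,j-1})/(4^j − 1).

R_{1,1} = 0.478098 + (0.478098 − 0.573303)/3 = 0.446363
R_{2,1} = (4·0.452977 − 0.478098) / 3 = 0.444603
R_{2,2} = (16·0.444603 − 0.446363) / 15 = 0.444486
(Column j=1 coincides with Simpson's rule on the same nodes.)

0.4445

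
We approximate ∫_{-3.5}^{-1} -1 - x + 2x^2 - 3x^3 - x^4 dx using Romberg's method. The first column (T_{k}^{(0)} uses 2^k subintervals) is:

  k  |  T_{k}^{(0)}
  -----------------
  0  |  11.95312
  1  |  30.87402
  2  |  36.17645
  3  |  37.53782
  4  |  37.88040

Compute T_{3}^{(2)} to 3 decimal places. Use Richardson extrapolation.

37.995

Richardson extrapolation on the trapezoidal column (denominator 4−1=3):
T_{2}^{(1)} = (4·36.17645 − 30.87402) / 3 = 37.94393
T_{3}^{(1)} = (4·37.53782 − 36.17645) / 3 = 37.99161
T_{3}^{(2)} = 37.99161 + (37.99161 − 37.94393)/15 = 37.99479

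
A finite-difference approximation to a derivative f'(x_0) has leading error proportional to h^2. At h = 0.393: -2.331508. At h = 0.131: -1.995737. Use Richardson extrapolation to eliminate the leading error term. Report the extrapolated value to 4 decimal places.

Extrapolated value = (9·A(h/3) − A(h)) / (9 − 1)
= (9·(-1.995737) − (-2.331508)) / 8
= -15.630125 / 8 = -1.953766

-1.9538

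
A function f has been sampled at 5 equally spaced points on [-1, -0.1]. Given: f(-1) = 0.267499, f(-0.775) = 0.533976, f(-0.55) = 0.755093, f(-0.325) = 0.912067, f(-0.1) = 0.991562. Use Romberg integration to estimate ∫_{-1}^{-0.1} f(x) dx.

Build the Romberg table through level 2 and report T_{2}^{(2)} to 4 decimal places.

0.6415

T_{0}^{(0)} (trapezoid, 1 panel, h=0.9000): 0.566577
T_{1}^{(0)} (trapezoid, 2 panels, h=0.4500): 0.623081
T_{2}^{(0)} (trapezoid, 4 panels, h=0.2250): 0.636900
T_{1}^{(1)} = 0.623081 + (0.623081 − 0.566577)/3 = 0.641916
T_{2}^{(1)} = 0.636900 + (0.636900 − 0.623081)/3 = 0.641506
T_{2}^{(2)} = 0.641506 + (0.641506 − 0.641916)/15 = 0.641479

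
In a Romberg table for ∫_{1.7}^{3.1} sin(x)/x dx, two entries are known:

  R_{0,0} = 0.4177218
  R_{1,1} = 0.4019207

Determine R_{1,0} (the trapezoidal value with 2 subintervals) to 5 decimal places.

0.40587

From R_{1,1} = (4·R_{1,0} − R_{0,0})/3, solve for R_{1,0}:
4·R_{1,0} = 3·0.4019207 + 0.4177218 = 1.6234839
R_{1,0} = 0.4058710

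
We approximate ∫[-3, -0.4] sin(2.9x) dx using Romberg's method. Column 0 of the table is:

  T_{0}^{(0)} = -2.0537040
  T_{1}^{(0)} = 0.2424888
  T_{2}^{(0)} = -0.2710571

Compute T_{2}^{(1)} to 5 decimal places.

-0.44224

Richardson extrapolation on the trapezoidal column (denominator 4−1=3):
T_{2}^{(1)} = -0.2710571 + (-0.2710571 − 0.2424888)/3 = -0.4422391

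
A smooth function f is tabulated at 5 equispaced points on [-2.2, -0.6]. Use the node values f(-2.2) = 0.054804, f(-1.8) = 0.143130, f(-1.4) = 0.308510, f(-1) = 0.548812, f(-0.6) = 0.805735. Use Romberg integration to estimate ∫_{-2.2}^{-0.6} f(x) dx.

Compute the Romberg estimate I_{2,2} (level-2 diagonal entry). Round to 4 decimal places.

I_{0,0} (trapezoid, 1 panel, h=1.6000): 0.688431
I_{1,0} (trapezoid, 2 panels, h=0.8000): 0.591024
I_{2,0} (trapezoid, 4 panels, h=0.4000): 0.572289
I_{1,1} = 0.591024 + (0.591024 − 0.688431)/3 = 0.558555
I_{2,1} = 0.572289 + (0.572289 − 0.591024)/3 = 0.566044
I_{2,2} = 0.566044 + (0.566044 − 0.558555)/15 = 0.566543

0.5665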